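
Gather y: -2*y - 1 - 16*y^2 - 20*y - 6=-16*y^2 - 22*y - 7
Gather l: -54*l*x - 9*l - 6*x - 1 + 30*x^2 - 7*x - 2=l*(-54*x - 9) + 30*x^2 - 13*x - 3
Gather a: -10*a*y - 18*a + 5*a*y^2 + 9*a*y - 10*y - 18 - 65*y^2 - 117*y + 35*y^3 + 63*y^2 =a*(5*y^2 - y - 18) + 35*y^3 - 2*y^2 - 127*y - 18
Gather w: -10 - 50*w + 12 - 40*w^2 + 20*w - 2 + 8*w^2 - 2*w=-32*w^2 - 32*w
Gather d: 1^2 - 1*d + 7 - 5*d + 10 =18 - 6*d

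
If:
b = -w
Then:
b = -w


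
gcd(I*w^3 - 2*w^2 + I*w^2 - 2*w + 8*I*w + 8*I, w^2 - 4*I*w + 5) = 1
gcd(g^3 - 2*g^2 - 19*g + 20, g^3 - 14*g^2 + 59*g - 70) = g - 5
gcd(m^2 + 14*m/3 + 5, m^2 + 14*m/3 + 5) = m^2 + 14*m/3 + 5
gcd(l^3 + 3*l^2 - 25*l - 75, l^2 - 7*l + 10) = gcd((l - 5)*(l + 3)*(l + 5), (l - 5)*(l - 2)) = l - 5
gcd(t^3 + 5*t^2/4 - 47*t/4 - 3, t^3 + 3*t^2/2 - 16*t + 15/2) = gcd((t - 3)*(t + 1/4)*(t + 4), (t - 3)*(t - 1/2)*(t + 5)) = t - 3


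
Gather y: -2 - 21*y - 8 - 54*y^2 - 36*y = -54*y^2 - 57*y - 10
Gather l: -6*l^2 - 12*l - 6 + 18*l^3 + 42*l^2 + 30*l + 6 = 18*l^3 + 36*l^2 + 18*l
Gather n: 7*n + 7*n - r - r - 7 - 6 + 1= 14*n - 2*r - 12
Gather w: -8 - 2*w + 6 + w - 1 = -w - 3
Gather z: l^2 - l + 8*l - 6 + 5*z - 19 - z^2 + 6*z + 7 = l^2 + 7*l - z^2 + 11*z - 18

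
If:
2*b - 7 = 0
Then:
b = 7/2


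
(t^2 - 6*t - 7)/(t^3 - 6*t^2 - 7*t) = 1/t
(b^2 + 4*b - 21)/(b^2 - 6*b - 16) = (-b^2 - 4*b + 21)/(-b^2 + 6*b + 16)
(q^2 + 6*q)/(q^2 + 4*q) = (q + 6)/(q + 4)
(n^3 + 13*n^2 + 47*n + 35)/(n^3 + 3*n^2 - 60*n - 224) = (n^2 + 6*n + 5)/(n^2 - 4*n - 32)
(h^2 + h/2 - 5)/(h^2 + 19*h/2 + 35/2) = (h - 2)/(h + 7)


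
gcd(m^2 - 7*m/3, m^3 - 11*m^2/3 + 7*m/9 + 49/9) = m - 7/3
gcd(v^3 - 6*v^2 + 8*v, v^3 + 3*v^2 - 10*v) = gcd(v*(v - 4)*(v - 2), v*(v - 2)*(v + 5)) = v^2 - 2*v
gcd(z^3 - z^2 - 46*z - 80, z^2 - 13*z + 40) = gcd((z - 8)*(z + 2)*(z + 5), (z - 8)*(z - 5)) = z - 8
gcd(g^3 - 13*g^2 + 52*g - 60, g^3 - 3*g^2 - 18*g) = g - 6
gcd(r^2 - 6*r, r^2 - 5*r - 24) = 1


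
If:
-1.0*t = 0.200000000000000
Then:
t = -0.20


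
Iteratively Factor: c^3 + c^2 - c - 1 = (c + 1)*(c^2 - 1) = (c - 1)*(c + 1)*(c + 1)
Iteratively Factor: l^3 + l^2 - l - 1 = (l + 1)*(l^2 - 1) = (l + 1)^2*(l - 1)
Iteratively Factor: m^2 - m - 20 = (m - 5)*(m + 4)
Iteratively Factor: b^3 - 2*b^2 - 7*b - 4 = (b - 4)*(b^2 + 2*b + 1) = (b - 4)*(b + 1)*(b + 1)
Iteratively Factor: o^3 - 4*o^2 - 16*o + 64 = (o - 4)*(o^2 - 16) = (o - 4)^2*(o + 4)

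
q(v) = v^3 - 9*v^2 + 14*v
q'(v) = 3*v^2 - 18*v + 14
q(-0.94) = -21.94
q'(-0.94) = 33.57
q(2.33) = -3.59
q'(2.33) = -11.65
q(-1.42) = -40.89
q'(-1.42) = 45.61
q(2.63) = -7.24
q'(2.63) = -12.59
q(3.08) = -13.04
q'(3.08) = -12.98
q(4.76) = -29.43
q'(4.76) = -3.71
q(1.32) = 5.10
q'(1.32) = -4.53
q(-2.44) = -102.27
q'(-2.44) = 75.78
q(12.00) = 600.00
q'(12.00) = 230.00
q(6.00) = -24.00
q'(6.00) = 14.00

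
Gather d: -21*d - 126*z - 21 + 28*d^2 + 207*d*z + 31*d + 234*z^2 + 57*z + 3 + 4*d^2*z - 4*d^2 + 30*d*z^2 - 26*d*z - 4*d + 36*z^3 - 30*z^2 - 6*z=d^2*(4*z + 24) + d*(30*z^2 + 181*z + 6) + 36*z^3 + 204*z^2 - 75*z - 18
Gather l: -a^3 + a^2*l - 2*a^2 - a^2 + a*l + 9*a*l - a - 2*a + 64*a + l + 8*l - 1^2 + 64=-a^3 - 3*a^2 + 61*a + l*(a^2 + 10*a + 9) + 63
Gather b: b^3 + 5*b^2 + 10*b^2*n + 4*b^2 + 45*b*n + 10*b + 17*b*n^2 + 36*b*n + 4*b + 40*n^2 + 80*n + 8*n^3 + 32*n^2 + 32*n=b^3 + b^2*(10*n + 9) + b*(17*n^2 + 81*n + 14) + 8*n^3 + 72*n^2 + 112*n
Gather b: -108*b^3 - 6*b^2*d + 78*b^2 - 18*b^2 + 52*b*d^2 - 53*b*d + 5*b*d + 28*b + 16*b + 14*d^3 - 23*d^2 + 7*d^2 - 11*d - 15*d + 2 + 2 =-108*b^3 + b^2*(60 - 6*d) + b*(52*d^2 - 48*d + 44) + 14*d^3 - 16*d^2 - 26*d + 4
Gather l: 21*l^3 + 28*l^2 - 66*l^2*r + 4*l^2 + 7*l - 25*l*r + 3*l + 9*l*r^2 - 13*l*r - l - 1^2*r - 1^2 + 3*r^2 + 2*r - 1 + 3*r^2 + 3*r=21*l^3 + l^2*(32 - 66*r) + l*(9*r^2 - 38*r + 9) + 6*r^2 + 4*r - 2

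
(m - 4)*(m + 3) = m^2 - m - 12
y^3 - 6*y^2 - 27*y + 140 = (y - 7)*(y - 4)*(y + 5)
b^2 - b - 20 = (b - 5)*(b + 4)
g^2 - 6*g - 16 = (g - 8)*(g + 2)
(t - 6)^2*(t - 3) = t^3 - 15*t^2 + 72*t - 108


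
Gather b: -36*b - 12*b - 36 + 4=-48*b - 32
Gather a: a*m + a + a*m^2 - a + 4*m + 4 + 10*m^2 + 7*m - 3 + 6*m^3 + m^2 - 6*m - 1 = a*(m^2 + m) + 6*m^3 + 11*m^2 + 5*m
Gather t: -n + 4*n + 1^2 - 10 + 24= 3*n + 15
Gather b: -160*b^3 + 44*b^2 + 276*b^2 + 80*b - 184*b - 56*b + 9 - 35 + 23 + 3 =-160*b^3 + 320*b^2 - 160*b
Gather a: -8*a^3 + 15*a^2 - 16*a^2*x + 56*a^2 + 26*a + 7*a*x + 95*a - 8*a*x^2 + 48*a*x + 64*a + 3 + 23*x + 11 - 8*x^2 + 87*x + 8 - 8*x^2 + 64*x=-8*a^3 + a^2*(71 - 16*x) + a*(-8*x^2 + 55*x + 185) - 16*x^2 + 174*x + 22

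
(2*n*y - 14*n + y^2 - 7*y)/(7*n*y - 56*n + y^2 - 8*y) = (2*n*y - 14*n + y^2 - 7*y)/(7*n*y - 56*n + y^2 - 8*y)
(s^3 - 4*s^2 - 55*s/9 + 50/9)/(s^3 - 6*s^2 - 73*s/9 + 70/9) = (s - 5)/(s - 7)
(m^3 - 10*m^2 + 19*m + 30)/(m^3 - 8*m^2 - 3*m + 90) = (m + 1)/(m + 3)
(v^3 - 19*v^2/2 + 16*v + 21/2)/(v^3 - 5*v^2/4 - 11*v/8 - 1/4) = 4*(v^2 - 10*v + 21)/(4*v^2 - 7*v - 2)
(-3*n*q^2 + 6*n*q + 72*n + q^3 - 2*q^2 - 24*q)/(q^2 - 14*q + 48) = (-3*n*q - 12*n + q^2 + 4*q)/(q - 8)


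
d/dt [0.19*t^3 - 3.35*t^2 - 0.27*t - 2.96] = 0.57*t^2 - 6.7*t - 0.27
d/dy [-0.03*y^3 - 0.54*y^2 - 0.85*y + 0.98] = -0.09*y^2 - 1.08*y - 0.85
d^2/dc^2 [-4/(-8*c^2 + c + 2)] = 8*(64*c^2 - 8*c - (16*c - 1)^2 - 16)/(-8*c^2 + c + 2)^3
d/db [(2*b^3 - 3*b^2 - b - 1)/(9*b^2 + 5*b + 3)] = 2*(9*b^4 + 10*b^3 + 6*b^2 + 1)/(81*b^4 + 90*b^3 + 79*b^2 + 30*b + 9)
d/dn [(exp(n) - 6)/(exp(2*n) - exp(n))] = (-exp(2*n) + 12*exp(n) - 6)*exp(-n)/(exp(2*n) - 2*exp(n) + 1)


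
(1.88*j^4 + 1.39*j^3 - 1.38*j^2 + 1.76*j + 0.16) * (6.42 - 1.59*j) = -2.9892*j^5 + 9.8595*j^4 + 11.118*j^3 - 11.658*j^2 + 11.0448*j + 1.0272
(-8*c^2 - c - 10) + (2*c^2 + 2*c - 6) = -6*c^2 + c - 16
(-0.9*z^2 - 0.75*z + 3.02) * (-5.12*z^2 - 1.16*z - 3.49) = 4.608*z^4 + 4.884*z^3 - 11.4514*z^2 - 0.885699999999999*z - 10.5398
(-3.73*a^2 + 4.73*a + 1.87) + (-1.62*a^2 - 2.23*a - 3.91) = -5.35*a^2 + 2.5*a - 2.04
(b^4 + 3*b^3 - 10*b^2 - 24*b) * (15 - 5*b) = -5*b^5 + 95*b^3 - 30*b^2 - 360*b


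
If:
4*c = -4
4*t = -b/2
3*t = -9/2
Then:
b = 12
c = -1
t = -3/2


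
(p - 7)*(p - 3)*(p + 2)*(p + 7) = p^4 - p^3 - 55*p^2 + 49*p + 294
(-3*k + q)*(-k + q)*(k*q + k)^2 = 3*k^4*q^2 + 6*k^4*q + 3*k^4 - 4*k^3*q^3 - 8*k^3*q^2 - 4*k^3*q + k^2*q^4 + 2*k^2*q^3 + k^2*q^2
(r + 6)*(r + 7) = r^2 + 13*r + 42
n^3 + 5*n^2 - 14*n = n*(n - 2)*(n + 7)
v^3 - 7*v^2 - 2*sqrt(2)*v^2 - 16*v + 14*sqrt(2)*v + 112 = (v - 7)*(v - 4*sqrt(2))*(v + 2*sqrt(2))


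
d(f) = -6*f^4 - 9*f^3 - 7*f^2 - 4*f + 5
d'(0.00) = -4.00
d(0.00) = 5.00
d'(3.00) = -937.00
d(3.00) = -799.00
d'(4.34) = -2535.24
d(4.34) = -3008.61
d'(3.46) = -1369.79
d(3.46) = -1325.35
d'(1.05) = -76.25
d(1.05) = -24.63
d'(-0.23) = -1.92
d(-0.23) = 5.64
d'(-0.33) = -1.46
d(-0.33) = 5.81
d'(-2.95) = 418.47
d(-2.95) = -267.47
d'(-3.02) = 453.08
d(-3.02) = -297.96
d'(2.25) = -445.56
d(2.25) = -295.73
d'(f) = -24*f^3 - 27*f^2 - 14*f - 4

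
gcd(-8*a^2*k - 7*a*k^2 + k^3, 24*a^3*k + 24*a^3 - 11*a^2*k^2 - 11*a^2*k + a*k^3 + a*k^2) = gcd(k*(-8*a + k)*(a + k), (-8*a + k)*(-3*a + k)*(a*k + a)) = 8*a - k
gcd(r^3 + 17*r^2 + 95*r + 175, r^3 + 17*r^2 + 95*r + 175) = r^3 + 17*r^2 + 95*r + 175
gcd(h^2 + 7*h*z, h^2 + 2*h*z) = h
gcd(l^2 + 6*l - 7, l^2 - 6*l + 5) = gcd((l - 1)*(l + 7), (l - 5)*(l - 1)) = l - 1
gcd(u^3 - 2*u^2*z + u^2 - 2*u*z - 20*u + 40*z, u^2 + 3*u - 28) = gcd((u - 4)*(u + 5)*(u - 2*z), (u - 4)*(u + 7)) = u - 4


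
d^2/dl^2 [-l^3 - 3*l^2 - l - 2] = -6*l - 6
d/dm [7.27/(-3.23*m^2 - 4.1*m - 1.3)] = (46.9642*m + 29.807)/(3.23*m^2 + 4.1*m + 1.3)^2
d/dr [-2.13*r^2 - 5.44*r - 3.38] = -4.26*r - 5.44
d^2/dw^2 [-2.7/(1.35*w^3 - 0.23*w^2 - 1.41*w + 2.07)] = ((21.87*w - 1.242)*(1.35*w^3 - 0.23*w^2 - 1.41*w + 2.07) - 2.7*(-8.1*w^2 + 0.92*w + 2.82)*(-4.05*w^2 + 0.46*w + 1.41))/(1.35*w^3 - 0.23*w^2 - 1.41*w + 2.07)^3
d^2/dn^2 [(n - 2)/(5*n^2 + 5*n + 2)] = 10*((1 - 3*n)*(5*n^2 + 5*n + 2) + 5*(n - 2)*(2*n + 1)^2)/(5*n^2 + 5*n + 2)^3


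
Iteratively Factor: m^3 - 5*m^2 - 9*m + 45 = (m - 3)*(m^2 - 2*m - 15) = (m - 5)*(m - 3)*(m + 3)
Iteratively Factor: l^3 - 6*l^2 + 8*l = (l - 2)*(l^2 - 4*l) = (l - 4)*(l - 2)*(l)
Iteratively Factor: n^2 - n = (n)*(n - 1)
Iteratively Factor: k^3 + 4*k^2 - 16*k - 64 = (k + 4)*(k^2 - 16) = (k + 4)^2*(k - 4)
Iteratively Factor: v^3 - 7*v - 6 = (v - 3)*(v^2 + 3*v + 2) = (v - 3)*(v + 1)*(v + 2)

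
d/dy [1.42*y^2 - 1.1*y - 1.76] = 2.84*y - 1.1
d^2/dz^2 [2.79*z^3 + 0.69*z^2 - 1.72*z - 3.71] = 16.74*z + 1.38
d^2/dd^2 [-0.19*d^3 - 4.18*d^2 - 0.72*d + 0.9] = -1.14*d - 8.36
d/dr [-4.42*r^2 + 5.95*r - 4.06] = 5.95 - 8.84*r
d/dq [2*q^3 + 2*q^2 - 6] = 2*q*(3*q + 2)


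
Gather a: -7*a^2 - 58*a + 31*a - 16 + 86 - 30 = -7*a^2 - 27*a + 40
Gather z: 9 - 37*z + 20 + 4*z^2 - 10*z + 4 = 4*z^2 - 47*z + 33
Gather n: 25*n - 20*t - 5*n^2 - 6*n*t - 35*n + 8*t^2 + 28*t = -5*n^2 + n*(-6*t - 10) + 8*t^2 + 8*t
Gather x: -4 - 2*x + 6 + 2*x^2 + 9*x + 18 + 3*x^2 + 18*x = 5*x^2 + 25*x + 20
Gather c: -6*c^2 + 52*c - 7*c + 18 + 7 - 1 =-6*c^2 + 45*c + 24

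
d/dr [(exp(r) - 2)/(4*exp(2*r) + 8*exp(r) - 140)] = (-2*(exp(r) - 2)*(exp(r) + 1) + exp(2*r) + 2*exp(r) - 35)*exp(r)/(4*(exp(2*r) + 2*exp(r) - 35)^2)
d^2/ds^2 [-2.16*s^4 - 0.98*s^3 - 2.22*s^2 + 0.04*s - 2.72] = -25.92*s^2 - 5.88*s - 4.44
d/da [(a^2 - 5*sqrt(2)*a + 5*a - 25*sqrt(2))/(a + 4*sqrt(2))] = (a^2 + 8*sqrt(2)*a - 40 + 45*sqrt(2))/(a^2 + 8*sqrt(2)*a + 32)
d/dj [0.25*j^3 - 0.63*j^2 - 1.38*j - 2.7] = 0.75*j^2 - 1.26*j - 1.38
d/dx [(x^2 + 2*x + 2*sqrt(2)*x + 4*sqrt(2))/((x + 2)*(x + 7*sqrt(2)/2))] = 3*sqrt(2)/(2*x^2 + 14*sqrt(2)*x + 49)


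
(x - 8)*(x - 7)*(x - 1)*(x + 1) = x^4 - 15*x^3 + 55*x^2 + 15*x - 56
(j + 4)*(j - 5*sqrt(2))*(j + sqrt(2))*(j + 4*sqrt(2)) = j^4 + 4*j^3 - 42*j^2 - 168*j - 40*sqrt(2)*j - 160*sqrt(2)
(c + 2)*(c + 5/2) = c^2 + 9*c/2 + 5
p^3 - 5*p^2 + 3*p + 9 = (p - 3)^2*(p + 1)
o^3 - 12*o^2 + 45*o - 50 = (o - 5)^2*(o - 2)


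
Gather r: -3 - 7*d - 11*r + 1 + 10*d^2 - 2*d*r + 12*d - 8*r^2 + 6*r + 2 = 10*d^2 + 5*d - 8*r^2 + r*(-2*d - 5)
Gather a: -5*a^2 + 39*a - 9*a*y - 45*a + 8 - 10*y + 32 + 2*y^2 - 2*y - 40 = -5*a^2 + a*(-9*y - 6) + 2*y^2 - 12*y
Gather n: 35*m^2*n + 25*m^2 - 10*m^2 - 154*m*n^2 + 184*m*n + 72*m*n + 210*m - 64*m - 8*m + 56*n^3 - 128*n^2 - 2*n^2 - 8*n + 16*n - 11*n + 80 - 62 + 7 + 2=15*m^2 + 138*m + 56*n^3 + n^2*(-154*m - 130) + n*(35*m^2 + 256*m - 3) + 27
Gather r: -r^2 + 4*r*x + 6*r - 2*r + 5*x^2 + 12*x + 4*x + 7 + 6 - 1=-r^2 + r*(4*x + 4) + 5*x^2 + 16*x + 12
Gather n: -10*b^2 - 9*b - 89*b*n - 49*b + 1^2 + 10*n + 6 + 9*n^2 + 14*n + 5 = -10*b^2 - 58*b + 9*n^2 + n*(24 - 89*b) + 12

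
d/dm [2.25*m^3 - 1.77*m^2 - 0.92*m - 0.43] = 6.75*m^2 - 3.54*m - 0.92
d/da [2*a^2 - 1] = 4*a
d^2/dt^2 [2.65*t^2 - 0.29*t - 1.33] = 5.30000000000000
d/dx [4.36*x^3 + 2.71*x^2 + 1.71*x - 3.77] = 13.08*x^2 + 5.42*x + 1.71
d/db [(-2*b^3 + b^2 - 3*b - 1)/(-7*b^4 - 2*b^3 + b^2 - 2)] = (-14*b^6 + 14*b^5 - 63*b^4 - 40*b^3 + 9*b^2 - 2*b + 6)/(49*b^8 + 28*b^7 - 10*b^6 - 4*b^5 + 29*b^4 + 8*b^3 - 4*b^2 + 4)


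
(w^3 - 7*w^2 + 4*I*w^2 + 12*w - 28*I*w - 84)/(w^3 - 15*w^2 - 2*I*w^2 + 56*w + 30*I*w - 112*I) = (w + 6*I)/(w - 8)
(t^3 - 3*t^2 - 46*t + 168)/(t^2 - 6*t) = t + 3 - 28/t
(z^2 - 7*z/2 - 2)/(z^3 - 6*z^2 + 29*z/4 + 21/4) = 2*(z - 4)/(2*z^2 - 13*z + 21)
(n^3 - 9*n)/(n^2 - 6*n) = (n^2 - 9)/(n - 6)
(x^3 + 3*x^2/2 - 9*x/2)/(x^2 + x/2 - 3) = x*(x + 3)/(x + 2)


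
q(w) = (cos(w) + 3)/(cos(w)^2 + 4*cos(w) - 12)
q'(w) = (2*sin(w)*cos(w) + 4*sin(w))*(cos(w) + 3)/(cos(w)^2 + 4*cos(w) - 12)^2 - sin(w)/(cos(w)^2 + 4*cos(w) - 12) = (cos(w)^2 + 6*cos(w) + 24)*sin(w)/(cos(w)^2 + 4*cos(w) - 12)^2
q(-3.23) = -0.13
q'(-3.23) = 0.01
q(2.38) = -0.16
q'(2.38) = 0.07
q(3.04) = -0.13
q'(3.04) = 0.01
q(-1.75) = -0.22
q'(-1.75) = -0.14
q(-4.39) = -0.20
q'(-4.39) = 0.12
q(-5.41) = -0.40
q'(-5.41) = 0.27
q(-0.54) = -0.49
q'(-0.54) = -0.25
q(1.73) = -0.23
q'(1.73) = 0.14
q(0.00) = -0.57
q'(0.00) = 0.00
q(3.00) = -0.13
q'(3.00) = 0.01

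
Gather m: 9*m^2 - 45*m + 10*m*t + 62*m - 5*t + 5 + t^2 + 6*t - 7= 9*m^2 + m*(10*t + 17) + t^2 + t - 2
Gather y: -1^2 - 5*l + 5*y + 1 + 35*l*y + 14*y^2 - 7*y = -5*l + 14*y^2 + y*(35*l - 2)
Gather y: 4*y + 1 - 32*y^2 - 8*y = -32*y^2 - 4*y + 1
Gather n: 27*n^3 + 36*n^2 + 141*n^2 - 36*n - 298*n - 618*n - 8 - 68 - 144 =27*n^3 + 177*n^2 - 952*n - 220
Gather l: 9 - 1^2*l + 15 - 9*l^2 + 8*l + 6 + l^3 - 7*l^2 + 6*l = l^3 - 16*l^2 + 13*l + 30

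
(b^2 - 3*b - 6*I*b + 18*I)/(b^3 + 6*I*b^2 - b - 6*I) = (b^2 - 3*b - 6*I*b + 18*I)/(b^3 + 6*I*b^2 - b - 6*I)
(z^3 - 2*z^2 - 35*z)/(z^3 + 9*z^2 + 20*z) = (z - 7)/(z + 4)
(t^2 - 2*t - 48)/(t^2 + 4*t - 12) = (t - 8)/(t - 2)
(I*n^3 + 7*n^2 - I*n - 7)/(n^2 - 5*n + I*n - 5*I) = (I*n^3 + 7*n^2 - I*n - 7)/(n^2 + n*(-5 + I) - 5*I)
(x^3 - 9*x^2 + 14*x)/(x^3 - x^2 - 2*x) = (x - 7)/(x + 1)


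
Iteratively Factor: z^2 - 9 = (z - 3)*(z + 3)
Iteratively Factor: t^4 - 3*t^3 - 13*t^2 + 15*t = (t - 1)*(t^3 - 2*t^2 - 15*t) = t*(t - 1)*(t^2 - 2*t - 15) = t*(t - 1)*(t + 3)*(t - 5)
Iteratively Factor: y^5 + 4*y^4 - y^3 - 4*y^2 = (y)*(y^4 + 4*y^3 - y^2 - 4*y) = y^2*(y^3 + 4*y^2 - y - 4) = y^2*(y + 4)*(y^2 - 1) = y^2*(y - 1)*(y + 4)*(y + 1)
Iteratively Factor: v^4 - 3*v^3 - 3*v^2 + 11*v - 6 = (v - 1)*(v^3 - 2*v^2 - 5*v + 6) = (v - 3)*(v - 1)*(v^2 + v - 2) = (v - 3)*(v - 1)*(v + 2)*(v - 1)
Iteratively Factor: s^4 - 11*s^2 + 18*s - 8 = (s + 4)*(s^3 - 4*s^2 + 5*s - 2) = (s - 1)*(s + 4)*(s^2 - 3*s + 2) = (s - 1)^2*(s + 4)*(s - 2)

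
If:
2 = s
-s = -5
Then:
No Solution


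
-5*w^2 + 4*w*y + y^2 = (-w + y)*(5*w + y)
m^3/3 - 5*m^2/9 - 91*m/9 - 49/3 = (m/3 + 1)*(m - 7)*(m + 7/3)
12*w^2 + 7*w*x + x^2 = (3*w + x)*(4*w + x)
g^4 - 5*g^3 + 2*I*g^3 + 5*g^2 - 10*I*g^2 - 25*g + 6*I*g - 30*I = (g - 5)*(g - 2*I)*(g + I)*(g + 3*I)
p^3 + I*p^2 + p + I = (p - I)*(p + I)^2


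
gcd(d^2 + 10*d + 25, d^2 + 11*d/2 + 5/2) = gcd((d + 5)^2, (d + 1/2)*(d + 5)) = d + 5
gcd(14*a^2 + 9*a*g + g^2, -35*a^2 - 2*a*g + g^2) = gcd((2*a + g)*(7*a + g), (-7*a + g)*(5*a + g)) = 1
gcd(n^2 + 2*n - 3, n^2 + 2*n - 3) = n^2 + 2*n - 3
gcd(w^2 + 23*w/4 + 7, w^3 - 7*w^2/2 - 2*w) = 1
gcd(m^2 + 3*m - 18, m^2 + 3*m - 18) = m^2 + 3*m - 18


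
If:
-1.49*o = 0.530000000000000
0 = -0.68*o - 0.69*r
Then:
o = -0.36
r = 0.35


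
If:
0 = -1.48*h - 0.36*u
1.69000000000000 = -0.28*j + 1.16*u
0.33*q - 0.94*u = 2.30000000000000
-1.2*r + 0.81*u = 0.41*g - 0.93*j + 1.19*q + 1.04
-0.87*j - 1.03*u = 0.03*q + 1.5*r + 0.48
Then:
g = 12.3145180023229*u - 45.3578977932636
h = -0.243243243243243*u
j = 4.14285714285714*u - 6.03571428571429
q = 2.84848484848485*u + 6.96969696969697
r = 3.04132034632035 - 3.14649350649351*u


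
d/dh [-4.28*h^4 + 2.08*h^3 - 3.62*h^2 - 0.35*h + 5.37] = -17.12*h^3 + 6.24*h^2 - 7.24*h - 0.35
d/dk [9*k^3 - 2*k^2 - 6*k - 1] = 27*k^2 - 4*k - 6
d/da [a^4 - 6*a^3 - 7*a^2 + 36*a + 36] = 4*a^3 - 18*a^2 - 14*a + 36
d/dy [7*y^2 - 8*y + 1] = 14*y - 8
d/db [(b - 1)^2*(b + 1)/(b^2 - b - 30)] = (b - 1)*((-3*b - 1)*(-b^2 + b + 30) - (b - 1)*(b + 1)*(2*b - 1))/(-b^2 + b + 30)^2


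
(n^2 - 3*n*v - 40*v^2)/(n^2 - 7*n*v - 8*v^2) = (n + 5*v)/(n + v)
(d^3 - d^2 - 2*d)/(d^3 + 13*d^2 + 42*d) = (d^2 - d - 2)/(d^2 + 13*d + 42)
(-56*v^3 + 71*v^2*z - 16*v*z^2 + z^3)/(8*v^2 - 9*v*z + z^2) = -7*v + z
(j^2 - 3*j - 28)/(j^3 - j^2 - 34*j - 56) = 1/(j + 2)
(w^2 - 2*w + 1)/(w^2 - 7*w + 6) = (w - 1)/(w - 6)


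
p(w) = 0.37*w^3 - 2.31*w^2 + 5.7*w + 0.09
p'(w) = 1.11*w^2 - 4.62*w + 5.7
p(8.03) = 88.49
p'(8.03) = 40.18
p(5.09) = 18.05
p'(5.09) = 10.94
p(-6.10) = -204.62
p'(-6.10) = 75.19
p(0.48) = 2.33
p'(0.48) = 3.74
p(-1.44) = -14.01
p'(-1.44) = 14.65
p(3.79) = 8.65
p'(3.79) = 4.13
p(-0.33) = -2.06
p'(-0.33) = 7.35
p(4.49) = 12.61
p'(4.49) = 7.33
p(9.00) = 134.01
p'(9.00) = 54.03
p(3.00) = 6.39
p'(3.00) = 1.83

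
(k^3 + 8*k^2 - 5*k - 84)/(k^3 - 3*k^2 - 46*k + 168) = (k^2 + k - 12)/(k^2 - 10*k + 24)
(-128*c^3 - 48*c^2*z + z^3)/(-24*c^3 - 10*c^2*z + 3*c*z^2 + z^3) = (-32*c^2 - 4*c*z + z^2)/(-6*c^2 - c*z + z^2)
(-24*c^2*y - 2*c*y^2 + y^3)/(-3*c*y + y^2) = (24*c^2 + 2*c*y - y^2)/(3*c - y)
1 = 1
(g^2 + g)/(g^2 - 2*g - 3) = g/(g - 3)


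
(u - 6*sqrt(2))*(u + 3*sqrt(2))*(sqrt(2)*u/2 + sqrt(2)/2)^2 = u^4/2 - 3*sqrt(2)*u^3/2 + u^3 - 35*u^2/2 - 3*sqrt(2)*u^2 - 36*u - 3*sqrt(2)*u/2 - 18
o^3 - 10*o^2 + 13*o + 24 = (o - 8)*(o - 3)*(o + 1)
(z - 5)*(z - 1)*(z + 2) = z^3 - 4*z^2 - 7*z + 10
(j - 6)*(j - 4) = j^2 - 10*j + 24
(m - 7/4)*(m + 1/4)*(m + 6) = m^3 + 9*m^2/2 - 151*m/16 - 21/8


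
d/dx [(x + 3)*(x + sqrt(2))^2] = (x + sqrt(2))*(3*x + sqrt(2) + 6)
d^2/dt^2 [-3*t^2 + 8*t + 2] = -6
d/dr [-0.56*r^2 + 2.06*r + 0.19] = 2.06 - 1.12*r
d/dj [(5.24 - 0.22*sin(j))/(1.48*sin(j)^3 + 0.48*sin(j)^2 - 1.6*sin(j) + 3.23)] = (0.6512*sin(j)^3 - 23.16*sin(j)^2 - 5.0304*sin(j) + 7.6734)*cos(j)/(2.1904*sin(j)^6 + 1.4208*sin(j)^5 - 4.5056*sin(j)^4 + 8.0248*sin(j)^3 + 5.6608*sin(j)^2 - 10.336*sin(j) + 10.4329)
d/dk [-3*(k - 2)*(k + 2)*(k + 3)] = -9*k^2 - 18*k + 12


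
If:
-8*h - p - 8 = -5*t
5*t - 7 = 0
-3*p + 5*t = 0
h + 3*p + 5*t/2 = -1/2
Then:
No Solution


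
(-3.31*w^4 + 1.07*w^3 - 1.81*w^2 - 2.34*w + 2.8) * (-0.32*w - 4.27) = 1.0592*w^5 + 13.7913*w^4 - 3.9897*w^3 + 8.4775*w^2 + 9.0958*w - 11.956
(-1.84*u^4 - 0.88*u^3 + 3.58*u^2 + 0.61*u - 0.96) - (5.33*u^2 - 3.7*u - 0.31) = -1.84*u^4 - 0.88*u^3 - 1.75*u^2 + 4.31*u - 0.65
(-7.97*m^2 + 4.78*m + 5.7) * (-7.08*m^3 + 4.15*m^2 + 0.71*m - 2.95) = 56.4276*m^5 - 66.9179*m^4 - 26.1777*m^3 + 50.5603*m^2 - 10.054*m - 16.815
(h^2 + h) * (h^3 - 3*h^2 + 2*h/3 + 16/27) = h^5 - 2*h^4 - 7*h^3/3 + 34*h^2/27 + 16*h/27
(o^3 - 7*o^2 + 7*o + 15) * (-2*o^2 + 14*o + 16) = -2*o^5 + 28*o^4 - 96*o^3 - 44*o^2 + 322*o + 240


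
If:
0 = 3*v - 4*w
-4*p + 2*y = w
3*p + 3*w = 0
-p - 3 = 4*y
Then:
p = -3/7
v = 4/7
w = 3/7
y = -9/14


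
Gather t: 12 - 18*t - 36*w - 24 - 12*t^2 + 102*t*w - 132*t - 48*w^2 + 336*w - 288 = -12*t^2 + t*(102*w - 150) - 48*w^2 + 300*w - 300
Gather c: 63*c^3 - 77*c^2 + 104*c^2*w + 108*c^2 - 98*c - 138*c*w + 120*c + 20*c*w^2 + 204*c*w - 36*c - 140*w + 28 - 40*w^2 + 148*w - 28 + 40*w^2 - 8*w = 63*c^3 + c^2*(104*w + 31) + c*(20*w^2 + 66*w - 14)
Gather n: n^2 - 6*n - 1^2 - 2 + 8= n^2 - 6*n + 5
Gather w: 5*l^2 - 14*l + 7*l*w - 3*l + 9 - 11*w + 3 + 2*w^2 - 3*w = 5*l^2 - 17*l + 2*w^2 + w*(7*l - 14) + 12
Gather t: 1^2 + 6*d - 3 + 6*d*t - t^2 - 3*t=6*d - t^2 + t*(6*d - 3) - 2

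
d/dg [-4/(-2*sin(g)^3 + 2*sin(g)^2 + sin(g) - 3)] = 16*(-6*sin(g)^2 + 4*sin(g) + 1)*cos(g)/(4*sin(g)^2 - sin(g) + sin(3*g) - 6)^2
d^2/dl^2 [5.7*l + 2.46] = 0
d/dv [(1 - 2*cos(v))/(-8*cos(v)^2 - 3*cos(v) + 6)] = (16*cos(v)^2 - 16*cos(v) + 9)*sin(v)/(-8*sin(v)^2 + 3*cos(v) + 2)^2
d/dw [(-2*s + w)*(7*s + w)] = 5*s + 2*w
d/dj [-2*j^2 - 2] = -4*j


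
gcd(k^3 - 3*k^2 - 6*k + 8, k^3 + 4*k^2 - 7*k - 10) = 1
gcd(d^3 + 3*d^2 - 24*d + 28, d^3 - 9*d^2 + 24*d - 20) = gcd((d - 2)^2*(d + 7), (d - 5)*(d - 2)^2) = d^2 - 4*d + 4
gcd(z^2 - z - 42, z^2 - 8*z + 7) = z - 7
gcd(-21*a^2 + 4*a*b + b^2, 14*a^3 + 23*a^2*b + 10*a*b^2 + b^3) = 7*a + b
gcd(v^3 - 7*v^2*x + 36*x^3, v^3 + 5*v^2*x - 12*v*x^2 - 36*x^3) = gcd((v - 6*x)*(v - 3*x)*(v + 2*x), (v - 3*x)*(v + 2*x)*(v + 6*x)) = -v^2 + v*x + 6*x^2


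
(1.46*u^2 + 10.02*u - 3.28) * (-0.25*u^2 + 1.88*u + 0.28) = -0.365*u^4 + 0.2398*u^3 + 20.0664*u^2 - 3.3608*u - 0.9184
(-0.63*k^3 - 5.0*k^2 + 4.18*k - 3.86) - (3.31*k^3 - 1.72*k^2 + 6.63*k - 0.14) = -3.94*k^3 - 3.28*k^2 - 2.45*k - 3.72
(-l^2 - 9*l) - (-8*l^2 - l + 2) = 7*l^2 - 8*l - 2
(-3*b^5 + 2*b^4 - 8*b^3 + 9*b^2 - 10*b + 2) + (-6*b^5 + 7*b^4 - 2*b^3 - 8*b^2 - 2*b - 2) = -9*b^5 + 9*b^4 - 10*b^3 + b^2 - 12*b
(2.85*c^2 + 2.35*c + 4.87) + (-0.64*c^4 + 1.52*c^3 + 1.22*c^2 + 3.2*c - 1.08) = -0.64*c^4 + 1.52*c^3 + 4.07*c^2 + 5.55*c + 3.79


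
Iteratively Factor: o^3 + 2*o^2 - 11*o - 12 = (o - 3)*(o^2 + 5*o + 4) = (o - 3)*(o + 4)*(o + 1)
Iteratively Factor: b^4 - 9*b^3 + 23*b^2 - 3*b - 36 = (b - 3)*(b^3 - 6*b^2 + 5*b + 12) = (b - 4)*(b - 3)*(b^2 - 2*b - 3) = (b - 4)*(b - 3)^2*(b + 1)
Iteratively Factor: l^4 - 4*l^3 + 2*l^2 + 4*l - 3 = (l - 1)*(l^3 - 3*l^2 - l + 3) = (l - 3)*(l - 1)*(l^2 - 1) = (l - 3)*(l - 1)^2*(l + 1)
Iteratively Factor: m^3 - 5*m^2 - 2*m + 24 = (m - 4)*(m^2 - m - 6) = (m - 4)*(m - 3)*(m + 2)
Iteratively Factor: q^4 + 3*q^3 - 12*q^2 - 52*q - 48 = (q - 4)*(q^3 + 7*q^2 + 16*q + 12) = (q - 4)*(q + 2)*(q^2 + 5*q + 6) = (q - 4)*(q + 2)*(q + 3)*(q + 2)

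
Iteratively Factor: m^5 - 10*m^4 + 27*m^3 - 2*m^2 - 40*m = (m - 4)*(m^4 - 6*m^3 + 3*m^2 + 10*m) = (m - 5)*(m - 4)*(m^3 - m^2 - 2*m) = m*(m - 5)*(m - 4)*(m^2 - m - 2) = m*(m - 5)*(m - 4)*(m + 1)*(m - 2)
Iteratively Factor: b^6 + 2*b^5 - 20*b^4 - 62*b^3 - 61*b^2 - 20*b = (b + 1)*(b^5 + b^4 - 21*b^3 - 41*b^2 - 20*b) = b*(b + 1)*(b^4 + b^3 - 21*b^2 - 41*b - 20) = b*(b + 1)^2*(b^3 - 21*b - 20) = b*(b - 5)*(b + 1)^2*(b^2 + 5*b + 4) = b*(b - 5)*(b + 1)^3*(b + 4)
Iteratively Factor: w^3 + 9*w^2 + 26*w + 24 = (w + 3)*(w^2 + 6*w + 8) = (w + 2)*(w + 3)*(w + 4)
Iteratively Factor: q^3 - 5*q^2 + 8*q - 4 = (q - 1)*(q^2 - 4*q + 4) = (q - 2)*(q - 1)*(q - 2)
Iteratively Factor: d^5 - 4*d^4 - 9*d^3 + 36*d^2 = (d)*(d^4 - 4*d^3 - 9*d^2 + 36*d) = d*(d + 3)*(d^3 - 7*d^2 + 12*d) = d*(d - 4)*(d + 3)*(d^2 - 3*d) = d*(d - 4)*(d - 3)*(d + 3)*(d)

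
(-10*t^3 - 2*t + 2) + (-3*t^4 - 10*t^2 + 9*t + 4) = -3*t^4 - 10*t^3 - 10*t^2 + 7*t + 6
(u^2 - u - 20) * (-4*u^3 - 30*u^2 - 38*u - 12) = -4*u^5 - 26*u^4 + 72*u^3 + 626*u^2 + 772*u + 240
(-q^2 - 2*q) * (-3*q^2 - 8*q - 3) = 3*q^4 + 14*q^3 + 19*q^2 + 6*q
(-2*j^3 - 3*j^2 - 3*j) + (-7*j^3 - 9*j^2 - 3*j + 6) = -9*j^3 - 12*j^2 - 6*j + 6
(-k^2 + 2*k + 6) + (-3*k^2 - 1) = -4*k^2 + 2*k + 5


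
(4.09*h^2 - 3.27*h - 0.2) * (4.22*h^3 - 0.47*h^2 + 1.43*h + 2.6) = 17.2598*h^5 - 15.7217*h^4 + 6.5416*h^3 + 6.0519*h^2 - 8.788*h - 0.52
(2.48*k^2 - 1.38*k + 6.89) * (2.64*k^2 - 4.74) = 6.5472*k^4 - 3.6432*k^3 + 6.4344*k^2 + 6.5412*k - 32.6586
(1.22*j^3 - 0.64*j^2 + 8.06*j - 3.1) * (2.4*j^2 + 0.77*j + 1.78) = 2.928*j^5 - 0.5966*j^4 + 21.0228*j^3 - 2.373*j^2 + 11.9598*j - 5.518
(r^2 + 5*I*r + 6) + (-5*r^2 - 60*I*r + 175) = -4*r^2 - 55*I*r + 181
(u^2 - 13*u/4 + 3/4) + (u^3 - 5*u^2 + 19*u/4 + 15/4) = u^3 - 4*u^2 + 3*u/2 + 9/2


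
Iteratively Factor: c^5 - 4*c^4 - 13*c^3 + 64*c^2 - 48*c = (c - 4)*(c^4 - 13*c^2 + 12*c) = (c - 4)*(c - 1)*(c^3 + c^2 - 12*c) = (c - 4)*(c - 1)*(c + 4)*(c^2 - 3*c) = c*(c - 4)*(c - 1)*(c + 4)*(c - 3)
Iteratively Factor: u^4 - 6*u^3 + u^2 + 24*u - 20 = (u + 2)*(u^3 - 8*u^2 + 17*u - 10) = (u - 1)*(u + 2)*(u^2 - 7*u + 10) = (u - 5)*(u - 1)*(u + 2)*(u - 2)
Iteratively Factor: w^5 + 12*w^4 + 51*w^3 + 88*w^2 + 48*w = (w + 4)*(w^4 + 8*w^3 + 19*w^2 + 12*w) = (w + 1)*(w + 4)*(w^3 + 7*w^2 + 12*w) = (w + 1)*(w + 4)^2*(w^2 + 3*w) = w*(w + 1)*(w + 4)^2*(w + 3)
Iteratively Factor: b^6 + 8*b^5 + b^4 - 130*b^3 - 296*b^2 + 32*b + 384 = (b + 4)*(b^5 + 4*b^4 - 15*b^3 - 70*b^2 - 16*b + 96) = (b + 3)*(b + 4)*(b^4 + b^3 - 18*b^2 - 16*b + 32) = (b - 1)*(b + 3)*(b + 4)*(b^3 + 2*b^2 - 16*b - 32) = (b - 1)*(b + 3)*(b + 4)^2*(b^2 - 2*b - 8) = (b - 4)*(b - 1)*(b + 3)*(b + 4)^2*(b + 2)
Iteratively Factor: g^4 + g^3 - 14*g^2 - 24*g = (g + 3)*(g^3 - 2*g^2 - 8*g) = g*(g + 3)*(g^2 - 2*g - 8) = g*(g - 4)*(g + 3)*(g + 2)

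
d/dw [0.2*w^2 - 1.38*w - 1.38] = 0.4*w - 1.38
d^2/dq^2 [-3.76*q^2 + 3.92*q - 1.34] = -7.52000000000000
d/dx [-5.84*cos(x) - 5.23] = 5.84*sin(x)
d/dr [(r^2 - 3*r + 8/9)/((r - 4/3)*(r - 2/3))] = 9*(9*r^2 - 8)/(81*r^4 - 324*r^3 + 468*r^2 - 288*r + 64)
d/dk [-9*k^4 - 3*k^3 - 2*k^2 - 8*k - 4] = -36*k^3 - 9*k^2 - 4*k - 8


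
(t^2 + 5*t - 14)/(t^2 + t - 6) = (t + 7)/(t + 3)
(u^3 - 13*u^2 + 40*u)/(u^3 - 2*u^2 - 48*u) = (u - 5)/(u + 6)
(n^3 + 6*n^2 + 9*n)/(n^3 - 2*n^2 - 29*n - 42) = n*(n + 3)/(n^2 - 5*n - 14)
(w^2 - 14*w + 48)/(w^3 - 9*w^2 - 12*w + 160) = (w - 6)/(w^2 - w - 20)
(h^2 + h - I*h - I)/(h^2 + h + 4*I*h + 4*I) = (h - I)/(h + 4*I)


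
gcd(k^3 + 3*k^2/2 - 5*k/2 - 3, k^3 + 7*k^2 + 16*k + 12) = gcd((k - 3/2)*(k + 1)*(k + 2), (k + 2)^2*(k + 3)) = k + 2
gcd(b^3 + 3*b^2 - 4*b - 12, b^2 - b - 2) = b - 2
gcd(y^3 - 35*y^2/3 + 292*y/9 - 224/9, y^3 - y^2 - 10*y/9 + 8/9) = y - 4/3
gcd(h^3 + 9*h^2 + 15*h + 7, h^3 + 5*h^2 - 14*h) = h + 7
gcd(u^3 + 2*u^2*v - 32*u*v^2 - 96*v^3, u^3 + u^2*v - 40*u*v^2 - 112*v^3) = u^2 + 8*u*v + 16*v^2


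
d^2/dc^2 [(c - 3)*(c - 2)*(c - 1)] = 6*c - 12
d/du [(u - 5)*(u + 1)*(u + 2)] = 3*u^2 - 4*u - 13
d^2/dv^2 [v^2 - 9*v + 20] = 2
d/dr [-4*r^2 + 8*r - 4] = 8 - 8*r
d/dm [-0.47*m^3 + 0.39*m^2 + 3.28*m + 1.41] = -1.41*m^2 + 0.78*m + 3.28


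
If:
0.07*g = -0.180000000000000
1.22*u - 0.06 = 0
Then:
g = -2.57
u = 0.05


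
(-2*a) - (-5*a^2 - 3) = 5*a^2 - 2*a + 3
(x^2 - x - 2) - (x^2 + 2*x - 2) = -3*x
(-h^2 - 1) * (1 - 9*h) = 9*h^3 - h^2 + 9*h - 1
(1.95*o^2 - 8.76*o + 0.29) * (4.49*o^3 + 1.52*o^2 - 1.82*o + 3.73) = 8.7555*o^5 - 36.3684*o^4 - 15.5621*o^3 + 23.6575*o^2 - 33.2026*o + 1.0817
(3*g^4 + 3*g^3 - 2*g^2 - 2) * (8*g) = 24*g^5 + 24*g^4 - 16*g^3 - 16*g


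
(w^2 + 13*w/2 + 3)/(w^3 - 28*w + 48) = (w + 1/2)/(w^2 - 6*w + 8)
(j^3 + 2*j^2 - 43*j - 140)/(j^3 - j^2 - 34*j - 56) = (j + 5)/(j + 2)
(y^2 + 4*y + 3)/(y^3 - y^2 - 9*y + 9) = (y + 1)/(y^2 - 4*y + 3)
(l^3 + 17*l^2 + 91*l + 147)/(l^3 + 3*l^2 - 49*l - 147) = (l + 7)/(l - 7)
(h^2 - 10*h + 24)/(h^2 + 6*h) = (h^2 - 10*h + 24)/(h*(h + 6))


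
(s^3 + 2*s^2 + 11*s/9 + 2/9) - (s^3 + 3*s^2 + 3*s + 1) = -s^2 - 16*s/9 - 7/9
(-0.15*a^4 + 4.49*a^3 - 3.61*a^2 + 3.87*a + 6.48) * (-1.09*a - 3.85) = 0.1635*a^5 - 4.3166*a^4 - 13.3516*a^3 + 9.6802*a^2 - 21.9627*a - 24.948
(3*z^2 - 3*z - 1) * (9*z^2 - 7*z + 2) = 27*z^4 - 48*z^3 + 18*z^2 + z - 2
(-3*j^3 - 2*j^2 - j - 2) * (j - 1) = -3*j^4 + j^3 + j^2 - j + 2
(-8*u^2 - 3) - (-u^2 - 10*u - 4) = -7*u^2 + 10*u + 1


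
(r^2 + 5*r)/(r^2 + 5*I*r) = (r + 5)/(r + 5*I)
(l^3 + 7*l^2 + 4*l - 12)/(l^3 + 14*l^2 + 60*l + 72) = (l - 1)/(l + 6)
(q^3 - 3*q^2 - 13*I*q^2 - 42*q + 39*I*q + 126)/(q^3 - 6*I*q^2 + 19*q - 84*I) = (q^2 + q*(-3 - 6*I) + 18*I)/(q^2 + I*q + 12)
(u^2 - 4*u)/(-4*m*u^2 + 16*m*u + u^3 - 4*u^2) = 1/(-4*m + u)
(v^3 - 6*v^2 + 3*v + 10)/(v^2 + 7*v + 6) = (v^2 - 7*v + 10)/(v + 6)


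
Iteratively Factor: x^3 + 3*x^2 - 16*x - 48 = (x + 3)*(x^2 - 16) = (x + 3)*(x + 4)*(x - 4)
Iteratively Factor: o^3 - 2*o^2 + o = (o - 1)*(o^2 - o) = (o - 1)^2*(o)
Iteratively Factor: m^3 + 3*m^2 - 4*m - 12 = (m + 3)*(m^2 - 4) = (m + 2)*(m + 3)*(m - 2)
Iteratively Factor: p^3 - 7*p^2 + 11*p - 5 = (p - 1)*(p^2 - 6*p + 5) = (p - 5)*(p - 1)*(p - 1)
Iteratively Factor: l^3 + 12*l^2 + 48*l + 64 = (l + 4)*(l^2 + 8*l + 16) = (l + 4)^2*(l + 4)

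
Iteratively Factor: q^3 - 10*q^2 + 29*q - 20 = (q - 5)*(q^2 - 5*q + 4) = (q - 5)*(q - 1)*(q - 4)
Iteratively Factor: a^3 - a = (a - 1)*(a^2 + a) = a*(a - 1)*(a + 1)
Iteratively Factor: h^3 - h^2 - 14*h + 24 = (h - 2)*(h^2 + h - 12) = (h - 2)*(h + 4)*(h - 3)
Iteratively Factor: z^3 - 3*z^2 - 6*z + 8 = (z - 1)*(z^2 - 2*z - 8) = (z - 4)*(z - 1)*(z + 2)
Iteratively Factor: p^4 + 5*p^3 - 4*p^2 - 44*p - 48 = (p - 3)*(p^3 + 8*p^2 + 20*p + 16) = (p - 3)*(p + 2)*(p^2 + 6*p + 8) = (p - 3)*(p + 2)^2*(p + 4)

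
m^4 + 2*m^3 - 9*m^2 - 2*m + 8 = (m - 2)*(m - 1)*(m + 1)*(m + 4)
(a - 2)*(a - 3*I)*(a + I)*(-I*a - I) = -I*a^4 - 2*a^3 + I*a^3 + 2*a^2 - I*a^2 + 4*a + 3*I*a + 6*I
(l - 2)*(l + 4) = l^2 + 2*l - 8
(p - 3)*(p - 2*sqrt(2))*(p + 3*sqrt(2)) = p^3 - 3*p^2 + sqrt(2)*p^2 - 12*p - 3*sqrt(2)*p + 36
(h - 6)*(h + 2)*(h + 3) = h^3 - h^2 - 24*h - 36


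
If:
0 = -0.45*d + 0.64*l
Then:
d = 1.42222222222222*l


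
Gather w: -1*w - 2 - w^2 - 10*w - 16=-w^2 - 11*w - 18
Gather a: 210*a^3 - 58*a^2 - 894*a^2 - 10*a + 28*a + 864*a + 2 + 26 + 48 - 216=210*a^3 - 952*a^2 + 882*a - 140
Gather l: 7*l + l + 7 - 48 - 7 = 8*l - 48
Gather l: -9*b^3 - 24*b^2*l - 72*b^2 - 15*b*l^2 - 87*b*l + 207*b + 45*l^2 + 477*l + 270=-9*b^3 - 72*b^2 + 207*b + l^2*(45 - 15*b) + l*(-24*b^2 - 87*b + 477) + 270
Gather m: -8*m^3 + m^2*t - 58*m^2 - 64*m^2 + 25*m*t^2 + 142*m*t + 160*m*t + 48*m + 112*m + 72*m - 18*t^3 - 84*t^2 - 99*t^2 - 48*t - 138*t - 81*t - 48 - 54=-8*m^3 + m^2*(t - 122) + m*(25*t^2 + 302*t + 232) - 18*t^3 - 183*t^2 - 267*t - 102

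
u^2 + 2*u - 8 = (u - 2)*(u + 4)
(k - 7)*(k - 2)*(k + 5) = k^3 - 4*k^2 - 31*k + 70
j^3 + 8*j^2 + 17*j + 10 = (j + 1)*(j + 2)*(j + 5)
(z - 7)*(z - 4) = z^2 - 11*z + 28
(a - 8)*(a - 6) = a^2 - 14*a + 48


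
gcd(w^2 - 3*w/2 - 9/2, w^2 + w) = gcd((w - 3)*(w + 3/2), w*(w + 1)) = 1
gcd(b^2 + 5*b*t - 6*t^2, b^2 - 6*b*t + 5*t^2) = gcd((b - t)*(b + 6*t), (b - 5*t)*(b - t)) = -b + t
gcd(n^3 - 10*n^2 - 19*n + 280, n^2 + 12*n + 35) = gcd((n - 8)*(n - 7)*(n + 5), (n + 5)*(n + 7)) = n + 5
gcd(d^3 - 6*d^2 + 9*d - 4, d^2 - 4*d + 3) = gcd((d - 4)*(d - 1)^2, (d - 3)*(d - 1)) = d - 1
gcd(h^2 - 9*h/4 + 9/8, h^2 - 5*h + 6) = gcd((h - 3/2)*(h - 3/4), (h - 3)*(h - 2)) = 1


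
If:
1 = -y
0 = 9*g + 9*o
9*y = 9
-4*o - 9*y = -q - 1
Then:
No Solution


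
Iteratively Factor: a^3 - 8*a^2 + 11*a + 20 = (a - 4)*(a^2 - 4*a - 5) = (a - 4)*(a + 1)*(a - 5)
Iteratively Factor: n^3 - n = (n + 1)*(n^2 - n) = (n - 1)*(n + 1)*(n)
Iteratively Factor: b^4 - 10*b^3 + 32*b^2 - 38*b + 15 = (b - 1)*(b^3 - 9*b^2 + 23*b - 15) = (b - 3)*(b - 1)*(b^2 - 6*b + 5) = (b - 5)*(b - 3)*(b - 1)*(b - 1)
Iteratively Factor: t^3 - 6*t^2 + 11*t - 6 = (t - 2)*(t^2 - 4*t + 3) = (t - 3)*(t - 2)*(t - 1)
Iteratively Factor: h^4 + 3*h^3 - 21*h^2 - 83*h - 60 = (h + 1)*(h^3 + 2*h^2 - 23*h - 60) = (h - 5)*(h + 1)*(h^2 + 7*h + 12) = (h - 5)*(h + 1)*(h + 4)*(h + 3)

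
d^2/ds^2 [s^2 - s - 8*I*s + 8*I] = 2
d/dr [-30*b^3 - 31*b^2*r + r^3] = -31*b^2 + 3*r^2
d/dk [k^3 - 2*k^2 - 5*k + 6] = 3*k^2 - 4*k - 5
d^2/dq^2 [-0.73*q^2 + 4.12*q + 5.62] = -1.46000000000000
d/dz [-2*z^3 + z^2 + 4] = 2*z*(1 - 3*z)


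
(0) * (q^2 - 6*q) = 0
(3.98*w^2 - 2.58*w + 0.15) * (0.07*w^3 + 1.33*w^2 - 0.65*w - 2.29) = 0.2786*w^5 + 5.1128*w^4 - 6.0079*w^3 - 7.2377*w^2 + 5.8107*w - 0.3435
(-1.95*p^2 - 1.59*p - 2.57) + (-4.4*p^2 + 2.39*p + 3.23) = -6.35*p^2 + 0.8*p + 0.66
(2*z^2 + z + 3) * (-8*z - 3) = -16*z^3 - 14*z^2 - 27*z - 9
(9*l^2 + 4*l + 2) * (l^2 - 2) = 9*l^4 + 4*l^3 - 16*l^2 - 8*l - 4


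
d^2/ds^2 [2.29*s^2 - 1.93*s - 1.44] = 4.58000000000000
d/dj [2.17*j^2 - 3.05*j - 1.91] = 4.34*j - 3.05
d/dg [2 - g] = -1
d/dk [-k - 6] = -1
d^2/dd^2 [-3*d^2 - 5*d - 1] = -6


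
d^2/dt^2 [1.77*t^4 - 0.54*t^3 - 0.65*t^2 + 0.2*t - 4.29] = 21.24*t^2 - 3.24*t - 1.3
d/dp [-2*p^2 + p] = 1 - 4*p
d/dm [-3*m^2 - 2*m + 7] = -6*m - 2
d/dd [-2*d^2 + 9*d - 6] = 9 - 4*d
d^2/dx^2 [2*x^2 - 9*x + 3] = 4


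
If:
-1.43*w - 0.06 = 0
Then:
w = -0.04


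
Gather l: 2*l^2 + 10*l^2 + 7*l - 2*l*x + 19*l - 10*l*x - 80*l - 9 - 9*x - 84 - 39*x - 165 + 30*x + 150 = 12*l^2 + l*(-12*x - 54) - 18*x - 108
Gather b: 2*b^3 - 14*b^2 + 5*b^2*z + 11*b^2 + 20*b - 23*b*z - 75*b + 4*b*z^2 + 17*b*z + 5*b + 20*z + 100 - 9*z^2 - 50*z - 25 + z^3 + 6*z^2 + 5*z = 2*b^3 + b^2*(5*z - 3) + b*(4*z^2 - 6*z - 50) + z^3 - 3*z^2 - 25*z + 75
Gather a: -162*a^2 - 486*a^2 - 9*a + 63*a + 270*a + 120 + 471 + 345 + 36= -648*a^2 + 324*a + 972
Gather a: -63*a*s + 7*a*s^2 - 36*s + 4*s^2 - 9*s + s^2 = a*(7*s^2 - 63*s) + 5*s^2 - 45*s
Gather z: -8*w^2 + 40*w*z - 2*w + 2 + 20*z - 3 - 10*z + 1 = -8*w^2 - 2*w + z*(40*w + 10)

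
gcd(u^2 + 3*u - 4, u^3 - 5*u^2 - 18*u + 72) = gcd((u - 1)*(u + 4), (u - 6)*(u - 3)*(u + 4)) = u + 4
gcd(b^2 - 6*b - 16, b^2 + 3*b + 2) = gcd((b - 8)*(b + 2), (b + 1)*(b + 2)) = b + 2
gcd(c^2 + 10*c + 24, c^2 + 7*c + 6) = c + 6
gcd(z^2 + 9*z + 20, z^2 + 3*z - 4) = z + 4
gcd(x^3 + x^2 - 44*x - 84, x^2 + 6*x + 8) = x + 2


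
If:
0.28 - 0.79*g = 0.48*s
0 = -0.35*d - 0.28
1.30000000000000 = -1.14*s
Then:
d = -0.80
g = 1.05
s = -1.14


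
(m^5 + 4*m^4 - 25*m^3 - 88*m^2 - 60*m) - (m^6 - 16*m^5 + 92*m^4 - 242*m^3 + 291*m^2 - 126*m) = -m^6 + 17*m^5 - 88*m^4 + 217*m^3 - 379*m^2 + 66*m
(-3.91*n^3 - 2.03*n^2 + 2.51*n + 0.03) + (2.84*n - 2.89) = -3.91*n^3 - 2.03*n^2 + 5.35*n - 2.86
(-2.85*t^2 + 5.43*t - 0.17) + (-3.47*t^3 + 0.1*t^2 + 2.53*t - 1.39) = -3.47*t^3 - 2.75*t^2 + 7.96*t - 1.56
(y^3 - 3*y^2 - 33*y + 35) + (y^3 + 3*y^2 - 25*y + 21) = 2*y^3 - 58*y + 56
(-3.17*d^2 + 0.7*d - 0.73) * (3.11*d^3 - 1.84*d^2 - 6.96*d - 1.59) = -9.8587*d^5 + 8.0098*d^4 + 18.5049*d^3 + 1.5115*d^2 + 3.9678*d + 1.1607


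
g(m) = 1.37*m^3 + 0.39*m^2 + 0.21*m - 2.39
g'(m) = 4.11*m^2 + 0.78*m + 0.21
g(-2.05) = -12.98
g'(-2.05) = 15.88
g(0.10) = -2.36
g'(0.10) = 0.33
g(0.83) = -1.16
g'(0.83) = 3.69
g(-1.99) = -12.06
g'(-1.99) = 14.93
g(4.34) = 117.86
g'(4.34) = 81.01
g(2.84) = 32.73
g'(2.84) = 35.57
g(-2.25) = -16.49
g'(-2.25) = 19.26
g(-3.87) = -76.77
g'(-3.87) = 58.75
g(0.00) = -2.39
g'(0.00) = 0.21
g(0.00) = -2.39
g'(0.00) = 0.21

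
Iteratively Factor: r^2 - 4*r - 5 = (r + 1)*(r - 5)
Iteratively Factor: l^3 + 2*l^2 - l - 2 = (l + 1)*(l^2 + l - 2) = (l - 1)*(l + 1)*(l + 2)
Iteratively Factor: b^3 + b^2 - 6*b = (b - 2)*(b^2 + 3*b) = (b - 2)*(b + 3)*(b)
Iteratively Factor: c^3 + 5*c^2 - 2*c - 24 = (c + 4)*(c^2 + c - 6) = (c - 2)*(c + 4)*(c + 3)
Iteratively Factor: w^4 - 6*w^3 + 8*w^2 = (w)*(w^3 - 6*w^2 + 8*w) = w*(w - 2)*(w^2 - 4*w) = w*(w - 4)*(w - 2)*(w)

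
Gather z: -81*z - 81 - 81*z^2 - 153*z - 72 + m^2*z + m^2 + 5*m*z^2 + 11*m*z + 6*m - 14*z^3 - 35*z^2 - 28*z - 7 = m^2 + 6*m - 14*z^3 + z^2*(5*m - 116) + z*(m^2 + 11*m - 262) - 160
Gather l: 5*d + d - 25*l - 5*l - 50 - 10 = 6*d - 30*l - 60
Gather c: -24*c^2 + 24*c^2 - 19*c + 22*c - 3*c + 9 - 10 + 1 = 0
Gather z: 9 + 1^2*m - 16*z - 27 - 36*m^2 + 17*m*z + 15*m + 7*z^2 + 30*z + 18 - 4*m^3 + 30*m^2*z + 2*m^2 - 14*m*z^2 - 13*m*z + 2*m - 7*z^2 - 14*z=-4*m^3 - 34*m^2 - 14*m*z^2 + 18*m + z*(30*m^2 + 4*m)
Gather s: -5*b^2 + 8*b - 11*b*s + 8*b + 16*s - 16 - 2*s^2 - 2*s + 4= -5*b^2 + 16*b - 2*s^2 + s*(14 - 11*b) - 12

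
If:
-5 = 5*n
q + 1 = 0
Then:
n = -1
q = -1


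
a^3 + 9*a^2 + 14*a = a*(a + 2)*(a + 7)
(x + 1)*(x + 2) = x^2 + 3*x + 2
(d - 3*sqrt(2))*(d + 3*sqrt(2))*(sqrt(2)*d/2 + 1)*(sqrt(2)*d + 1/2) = d^4 + 5*sqrt(2)*d^3/4 - 35*d^2/2 - 45*sqrt(2)*d/2 - 9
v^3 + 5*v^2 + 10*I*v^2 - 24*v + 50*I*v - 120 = (v + 5)*(v + 4*I)*(v + 6*I)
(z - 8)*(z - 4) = z^2 - 12*z + 32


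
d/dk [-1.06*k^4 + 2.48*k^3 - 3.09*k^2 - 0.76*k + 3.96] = -4.24*k^3 + 7.44*k^2 - 6.18*k - 0.76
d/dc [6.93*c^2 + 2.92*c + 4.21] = 13.86*c + 2.92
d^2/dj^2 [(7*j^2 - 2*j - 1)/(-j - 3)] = -136/(j^3 + 9*j^2 + 27*j + 27)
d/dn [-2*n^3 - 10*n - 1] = -6*n^2 - 10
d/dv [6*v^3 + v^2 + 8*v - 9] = 18*v^2 + 2*v + 8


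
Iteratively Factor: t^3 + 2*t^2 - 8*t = (t)*(t^2 + 2*t - 8) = t*(t - 2)*(t + 4)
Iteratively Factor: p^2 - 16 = (p + 4)*(p - 4)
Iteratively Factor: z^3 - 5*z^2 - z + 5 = (z - 5)*(z^2 - 1) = (z - 5)*(z + 1)*(z - 1)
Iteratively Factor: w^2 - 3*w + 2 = (w - 1)*(w - 2)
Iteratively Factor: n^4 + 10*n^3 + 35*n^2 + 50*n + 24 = (n + 3)*(n^3 + 7*n^2 + 14*n + 8) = (n + 1)*(n + 3)*(n^2 + 6*n + 8) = (n + 1)*(n + 3)*(n + 4)*(n + 2)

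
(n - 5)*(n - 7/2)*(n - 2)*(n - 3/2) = n^4 - 12*n^3 + 201*n^2/4 - 347*n/4 + 105/2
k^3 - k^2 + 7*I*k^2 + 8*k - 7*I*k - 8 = (k - 1)*(k - I)*(k + 8*I)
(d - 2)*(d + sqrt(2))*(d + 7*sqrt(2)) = d^3 - 2*d^2 + 8*sqrt(2)*d^2 - 16*sqrt(2)*d + 14*d - 28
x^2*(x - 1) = x^3 - x^2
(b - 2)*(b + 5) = b^2 + 3*b - 10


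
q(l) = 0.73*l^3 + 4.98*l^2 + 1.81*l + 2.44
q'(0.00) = 1.81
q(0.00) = 2.44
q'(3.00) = 51.40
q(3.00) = 72.40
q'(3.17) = 55.39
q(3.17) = 81.48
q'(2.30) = 36.30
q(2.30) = 41.83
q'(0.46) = 6.86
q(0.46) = 4.40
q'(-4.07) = -2.45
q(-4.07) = 28.35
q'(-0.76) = -4.49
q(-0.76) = 3.62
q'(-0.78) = -4.63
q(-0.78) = 3.71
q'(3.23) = 56.83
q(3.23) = 84.84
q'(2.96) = 50.48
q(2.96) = 70.36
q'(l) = 2.19*l^2 + 9.96*l + 1.81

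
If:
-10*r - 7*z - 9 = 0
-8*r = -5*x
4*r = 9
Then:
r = 9/4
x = 18/5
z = -9/2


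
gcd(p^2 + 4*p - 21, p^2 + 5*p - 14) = p + 7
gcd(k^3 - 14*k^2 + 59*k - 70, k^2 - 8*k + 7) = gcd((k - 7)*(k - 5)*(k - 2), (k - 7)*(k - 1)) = k - 7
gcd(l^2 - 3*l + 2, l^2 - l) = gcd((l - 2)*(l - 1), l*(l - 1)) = l - 1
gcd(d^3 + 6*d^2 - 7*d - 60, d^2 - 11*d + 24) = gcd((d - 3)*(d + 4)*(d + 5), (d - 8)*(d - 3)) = d - 3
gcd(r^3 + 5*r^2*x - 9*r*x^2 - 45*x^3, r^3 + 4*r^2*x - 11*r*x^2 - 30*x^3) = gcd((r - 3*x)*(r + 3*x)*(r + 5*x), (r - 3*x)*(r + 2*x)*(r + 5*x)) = -r^2 - 2*r*x + 15*x^2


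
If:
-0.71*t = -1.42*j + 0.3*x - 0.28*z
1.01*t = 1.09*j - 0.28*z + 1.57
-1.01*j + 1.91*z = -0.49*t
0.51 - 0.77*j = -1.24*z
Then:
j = -0.05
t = 1.62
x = -4.50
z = -0.44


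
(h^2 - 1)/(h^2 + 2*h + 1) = (h - 1)/(h + 1)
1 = 1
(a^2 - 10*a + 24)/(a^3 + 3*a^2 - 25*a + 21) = (a^2 - 10*a + 24)/(a^3 + 3*a^2 - 25*a + 21)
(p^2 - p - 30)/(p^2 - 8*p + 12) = (p + 5)/(p - 2)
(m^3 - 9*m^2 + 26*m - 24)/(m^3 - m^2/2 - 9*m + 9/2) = 2*(m^2 - 6*m + 8)/(2*m^2 + 5*m - 3)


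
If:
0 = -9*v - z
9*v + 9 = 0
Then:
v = -1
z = 9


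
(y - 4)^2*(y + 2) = y^3 - 6*y^2 + 32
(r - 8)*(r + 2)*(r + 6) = r^3 - 52*r - 96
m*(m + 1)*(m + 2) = m^3 + 3*m^2 + 2*m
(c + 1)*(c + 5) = c^2 + 6*c + 5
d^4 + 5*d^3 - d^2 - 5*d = d*(d - 1)*(d + 1)*(d + 5)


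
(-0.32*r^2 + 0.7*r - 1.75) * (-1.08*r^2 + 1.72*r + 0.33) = 0.3456*r^4 - 1.3064*r^3 + 2.9884*r^2 - 2.779*r - 0.5775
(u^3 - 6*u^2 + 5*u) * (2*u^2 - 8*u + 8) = 2*u^5 - 20*u^4 + 66*u^3 - 88*u^2 + 40*u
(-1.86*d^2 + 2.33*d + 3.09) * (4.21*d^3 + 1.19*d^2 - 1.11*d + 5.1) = -7.8306*d^5 + 7.5959*d^4 + 17.8462*d^3 - 8.3952*d^2 + 8.4531*d + 15.759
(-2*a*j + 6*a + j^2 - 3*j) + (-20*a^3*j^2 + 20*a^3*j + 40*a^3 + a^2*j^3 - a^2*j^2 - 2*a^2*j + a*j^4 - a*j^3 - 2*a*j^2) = -20*a^3*j^2 + 20*a^3*j + 40*a^3 + a^2*j^3 - a^2*j^2 - 2*a^2*j + a*j^4 - a*j^3 - 2*a*j^2 - 2*a*j + 6*a + j^2 - 3*j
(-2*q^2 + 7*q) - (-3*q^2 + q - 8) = q^2 + 6*q + 8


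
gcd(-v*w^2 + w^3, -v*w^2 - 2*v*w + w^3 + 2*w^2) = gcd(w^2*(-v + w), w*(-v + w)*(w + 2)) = v*w - w^2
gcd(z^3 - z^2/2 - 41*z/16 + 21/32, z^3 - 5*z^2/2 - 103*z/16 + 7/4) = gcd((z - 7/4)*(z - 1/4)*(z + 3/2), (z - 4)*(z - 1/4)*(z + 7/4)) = z - 1/4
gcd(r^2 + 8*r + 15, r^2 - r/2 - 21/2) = r + 3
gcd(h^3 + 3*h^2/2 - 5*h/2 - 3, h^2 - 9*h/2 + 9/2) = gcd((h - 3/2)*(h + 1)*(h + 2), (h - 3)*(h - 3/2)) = h - 3/2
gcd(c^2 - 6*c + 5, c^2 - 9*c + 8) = c - 1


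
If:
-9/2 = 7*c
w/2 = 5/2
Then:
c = -9/14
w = 5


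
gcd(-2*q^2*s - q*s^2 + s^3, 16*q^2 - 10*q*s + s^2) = 2*q - s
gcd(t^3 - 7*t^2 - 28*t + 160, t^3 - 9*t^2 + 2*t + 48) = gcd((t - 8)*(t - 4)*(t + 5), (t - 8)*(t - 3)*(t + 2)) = t - 8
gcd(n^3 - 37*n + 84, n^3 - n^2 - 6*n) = n - 3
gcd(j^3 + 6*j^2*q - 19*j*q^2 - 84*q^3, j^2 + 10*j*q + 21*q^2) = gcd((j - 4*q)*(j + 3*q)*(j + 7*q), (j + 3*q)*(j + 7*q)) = j^2 + 10*j*q + 21*q^2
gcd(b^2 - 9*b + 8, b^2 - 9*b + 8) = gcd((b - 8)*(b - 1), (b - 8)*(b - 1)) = b^2 - 9*b + 8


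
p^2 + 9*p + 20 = (p + 4)*(p + 5)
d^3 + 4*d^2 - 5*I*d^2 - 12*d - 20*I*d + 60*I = (d - 2)*(d + 6)*(d - 5*I)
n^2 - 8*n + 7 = (n - 7)*(n - 1)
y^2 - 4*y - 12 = (y - 6)*(y + 2)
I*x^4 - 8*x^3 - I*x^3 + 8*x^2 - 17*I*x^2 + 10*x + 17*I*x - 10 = (x + I)*(x + 2*I)*(x + 5*I)*(I*x - I)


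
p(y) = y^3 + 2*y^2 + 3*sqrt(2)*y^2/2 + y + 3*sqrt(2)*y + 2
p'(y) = 3*y^2 + 4*y + 3*sqrt(2)*y + 1 + 3*sqrt(2)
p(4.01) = 153.78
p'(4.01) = 86.54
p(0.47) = 5.48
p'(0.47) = 9.78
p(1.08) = 13.73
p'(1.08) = 17.64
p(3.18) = 92.51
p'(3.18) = 61.79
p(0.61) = 6.96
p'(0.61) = 11.39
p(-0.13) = 1.39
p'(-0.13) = 4.22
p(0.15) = 2.88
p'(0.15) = 6.55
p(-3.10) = -4.44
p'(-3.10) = 8.52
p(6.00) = 397.82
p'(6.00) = 162.70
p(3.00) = 81.82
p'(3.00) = 56.97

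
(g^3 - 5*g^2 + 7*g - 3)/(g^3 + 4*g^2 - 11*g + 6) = (g - 3)/(g + 6)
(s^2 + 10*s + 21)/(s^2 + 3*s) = (s + 7)/s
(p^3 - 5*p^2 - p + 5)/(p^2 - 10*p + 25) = (p^2 - 1)/(p - 5)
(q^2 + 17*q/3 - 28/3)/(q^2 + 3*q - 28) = (q - 4/3)/(q - 4)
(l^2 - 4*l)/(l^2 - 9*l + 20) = l/(l - 5)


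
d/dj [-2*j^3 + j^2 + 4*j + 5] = -6*j^2 + 2*j + 4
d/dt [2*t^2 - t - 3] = 4*t - 1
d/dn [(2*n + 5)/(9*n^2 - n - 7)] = (18*n^2 - 2*n - (2*n + 5)*(18*n - 1) - 14)/(-9*n^2 + n + 7)^2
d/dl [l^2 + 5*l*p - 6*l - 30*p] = 2*l + 5*p - 6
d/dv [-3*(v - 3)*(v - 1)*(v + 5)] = -9*v^2 - 6*v + 51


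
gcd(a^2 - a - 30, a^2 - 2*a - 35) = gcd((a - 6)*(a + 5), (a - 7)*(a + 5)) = a + 5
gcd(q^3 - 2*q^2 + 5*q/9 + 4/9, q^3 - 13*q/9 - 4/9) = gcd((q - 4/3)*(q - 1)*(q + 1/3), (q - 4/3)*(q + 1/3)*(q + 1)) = q^2 - q - 4/9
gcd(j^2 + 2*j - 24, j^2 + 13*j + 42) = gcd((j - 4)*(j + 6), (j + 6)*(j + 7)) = j + 6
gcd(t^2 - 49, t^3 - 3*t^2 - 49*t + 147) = t^2 - 49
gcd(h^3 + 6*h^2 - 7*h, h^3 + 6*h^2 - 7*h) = h^3 + 6*h^2 - 7*h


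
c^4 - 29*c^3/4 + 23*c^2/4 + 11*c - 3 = (c - 6)*(c - 2)*(c - 1/4)*(c + 1)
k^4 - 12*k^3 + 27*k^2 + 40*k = k*(k - 8)*(k - 5)*(k + 1)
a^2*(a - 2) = a^3 - 2*a^2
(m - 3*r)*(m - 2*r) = m^2 - 5*m*r + 6*r^2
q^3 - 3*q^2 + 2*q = q*(q - 2)*(q - 1)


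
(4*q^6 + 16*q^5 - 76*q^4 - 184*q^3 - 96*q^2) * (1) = 4*q^6 + 16*q^5 - 76*q^4 - 184*q^3 - 96*q^2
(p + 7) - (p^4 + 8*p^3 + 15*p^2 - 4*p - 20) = -p^4 - 8*p^3 - 15*p^2 + 5*p + 27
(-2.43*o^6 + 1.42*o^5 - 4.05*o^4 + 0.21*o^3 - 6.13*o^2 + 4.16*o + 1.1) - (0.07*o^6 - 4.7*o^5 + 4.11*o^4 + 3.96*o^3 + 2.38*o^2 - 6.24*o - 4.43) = -2.5*o^6 + 6.12*o^5 - 8.16*o^4 - 3.75*o^3 - 8.51*o^2 + 10.4*o + 5.53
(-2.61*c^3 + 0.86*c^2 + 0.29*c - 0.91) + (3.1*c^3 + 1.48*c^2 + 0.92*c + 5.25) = 0.49*c^3 + 2.34*c^2 + 1.21*c + 4.34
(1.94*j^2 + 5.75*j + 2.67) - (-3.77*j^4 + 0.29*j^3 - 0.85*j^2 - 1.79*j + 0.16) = 3.77*j^4 - 0.29*j^3 + 2.79*j^2 + 7.54*j + 2.51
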